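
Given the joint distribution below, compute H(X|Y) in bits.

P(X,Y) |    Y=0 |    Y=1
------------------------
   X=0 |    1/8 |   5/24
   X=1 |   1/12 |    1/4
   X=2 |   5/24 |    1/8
1.5118 bits

Using the chain rule: H(X|Y) = H(X,Y) - H(Y)

First, compute H(X,Y) = 2.4917 bits

Marginal P(Y) = (5/12, 7/12)
H(Y) = 0.9799 bits

H(X|Y) = H(X,Y) - H(Y) = 2.4917 - 0.9799 = 1.5118 bits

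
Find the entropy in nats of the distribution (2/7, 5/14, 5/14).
1.0934 nats

Shannon entropy is H(X) = -Σ p(x) log p(x).

For P = (2/7, 5/14, 5/14):
H = -2/7 × log_e(2/7) -5/14 × log_e(5/14) -5/14 × log_e(5/14)
H = 1.0934 nats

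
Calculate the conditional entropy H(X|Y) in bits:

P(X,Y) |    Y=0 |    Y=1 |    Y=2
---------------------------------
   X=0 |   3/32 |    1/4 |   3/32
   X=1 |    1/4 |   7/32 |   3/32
0.9453 bits

Using the chain rule: H(X|Y) = H(X,Y) - H(Y)

First, compute H(X,Y) = 2.4401 bits

Marginal P(Y) = (11/32, 15/32, 3/16)
H(Y) = 1.4948 bits

H(X|Y) = H(X,Y) - H(Y) = 2.4401 - 1.4948 = 0.9453 bits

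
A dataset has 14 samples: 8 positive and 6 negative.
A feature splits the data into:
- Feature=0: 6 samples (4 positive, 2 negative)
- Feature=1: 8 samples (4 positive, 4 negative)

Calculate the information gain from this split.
0.0202 bits

Information Gain = H(Y) - H(Y|Feature)

Before split:
P(positive) = 8/14 = 0.5714
H(Y) = 0.9852 bits

After split:
Feature=0: H = 0.9183 bits (weight = 6/14)
Feature=1: H = 1.0000 bits (weight = 8/14)
H(Y|Feature) = (6/14)×0.9183 + (8/14)×1.0000 = 0.9650 bits

Information Gain = 0.9852 - 0.9650 = 0.0202 bits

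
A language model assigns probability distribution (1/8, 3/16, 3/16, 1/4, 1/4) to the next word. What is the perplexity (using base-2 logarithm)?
4.8589

Perplexity is 2^H (or exp(H) for natural log).

First, H = -Σ p log p = 2.2806 bits
Perplexity = 2^2.2806 = 4.8589

Interpretation: The model's uncertainty is equivalent to choosing uniformly among 4.9 options.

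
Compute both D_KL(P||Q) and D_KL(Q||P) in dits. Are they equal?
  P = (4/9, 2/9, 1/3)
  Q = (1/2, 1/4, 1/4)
D_KL(P||Q) = 0.0075, D_KL(Q||P) = 0.0071

KL divergence is not symmetric: D_KL(P||Q) ≠ D_KL(Q||P) in general.

D_KL(P||Q) = 0.0075 dits
D_KL(Q||P) = 0.0071 dits

No, they are not equal!

This asymmetry is why KL divergence is not a true distance metric.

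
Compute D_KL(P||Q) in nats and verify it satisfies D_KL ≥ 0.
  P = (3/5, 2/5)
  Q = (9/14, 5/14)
0.0039 nats

KL divergence satisfies the Gibbs inequality: D_KL(P||Q) ≥ 0 for all distributions P, Q.

D_KL(P||Q) = Σ p(x) log(p(x)/q(x))
Term by term:
  x=0: 3/5 × log_e[(3/5)/(9/14)] = -0.0414
  x=1: 2/5 × log_e[(2/5)/(5/14)] = 0.0453
D_KL(P||Q) = 0.0039 nats

D_KL(P||Q) = 0.0039 ≥ 0 ✓

This non-negativity is a fundamental property: relative entropy cannot be negative because it measures how different Q is from P.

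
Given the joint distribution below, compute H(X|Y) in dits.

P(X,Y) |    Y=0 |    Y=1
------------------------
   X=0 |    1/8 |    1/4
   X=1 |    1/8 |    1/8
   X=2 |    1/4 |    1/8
0.4515 dits

Using the chain rule: H(X|Y) = H(X,Y) - H(Y)

First, compute H(X,Y) = 0.7526 dits

Marginal P(Y) = (1/2, 1/2)
H(Y) = 0.3010 dits

H(X|Y) = H(X,Y) - H(Y) = 0.7526 - 0.3010 = 0.4515 dits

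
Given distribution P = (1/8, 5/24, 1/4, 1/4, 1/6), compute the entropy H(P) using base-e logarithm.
1.5785 nats

Shannon entropy is H(X) = -Σ p(x) log p(x).

For P = (1/8, 5/24, 1/4, 1/4, 1/6):
H = -1/8 × log_e(1/8) -5/24 × log_e(5/24) -1/4 × log_e(1/4) -1/4 × log_e(1/4) -1/6 × log_e(1/6)
H = 1.5785 nats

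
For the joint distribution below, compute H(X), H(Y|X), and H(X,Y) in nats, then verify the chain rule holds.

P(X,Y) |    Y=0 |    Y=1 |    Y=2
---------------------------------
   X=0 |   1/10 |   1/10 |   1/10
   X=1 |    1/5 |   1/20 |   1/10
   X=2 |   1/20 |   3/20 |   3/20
H(X,Y) = 2.1116, H(X) = 1.0961, H(Y|X) = 1.0156 (all in nats)

Chain rule: H(X,Y) = H(X) + H(Y|X)

Left side — joint entropy directly:
H(X,Y) = -Σ p(x,y) log p(x,y) = 2.1116 nats

Right side — compute H(Y|X) from the conditional distributions:
P(X) = (3/10, 7/20, 7/20), so H(X) = 1.0961 nats
H(Y|X) = Σ_x P(X=x) · H(Y|X=x):
  P(Y|X=0) = (1/3, 1/3, 1/3), H(Y|X=0) = 1.0986, weight P(X=0) = 3/10
  P(Y|X=1) = (4/7, 1/7, 2/7), H(Y|X=1) = 0.9557, weight P(X=1) = 7/20
  P(Y|X=2) = (1/7, 3/7, 3/7), H(Y|X=2) = 1.0042, weight P(X=2) = 7/20
H(Y|X) = 1.0156 nats

H(X) + H(Y|X) = 1.0961 + 1.0156 = 2.1116 nats

Both sides equal 2.1116 nats. ✓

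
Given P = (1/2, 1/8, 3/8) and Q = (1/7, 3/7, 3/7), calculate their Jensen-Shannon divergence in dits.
0.0423 dits

Jensen-Shannon divergence is:
JSD(P||Q) = 0.5 × D_KL(P||M) + 0.5 × D_KL(Q||M)
where M = 0.5 × (P + Q) is the mixture distribution.

M = 0.5 × (1/2, 1/8, 3/8) + 0.5 × (1/7, 3/7, 3/7) = (9/28, 0.276786, 0.401786)

D_KL(P||M) = 0.0416 dits
D_KL(Q||M) = 0.0431 dits

JSD(P||Q) = 0.5 × 0.0416 + 0.5 × 0.0431 = 0.0423 dits

Unlike KL divergence, JSD is symmetric and bounded: 0 ≤ JSD ≤ log(2).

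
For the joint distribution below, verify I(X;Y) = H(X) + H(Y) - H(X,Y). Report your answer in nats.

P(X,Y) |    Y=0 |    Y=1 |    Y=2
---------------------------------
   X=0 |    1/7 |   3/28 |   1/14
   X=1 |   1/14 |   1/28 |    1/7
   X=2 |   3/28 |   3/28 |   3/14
I(X;Y) = 0.0490 nats

Mutual information has multiple equivalent forms:
- I(X;Y) = H(X) - H(X|Y)
- I(X;Y) = H(Y) - H(Y|X)
- I(X;Y) = H(X) + H(Y) - H(X,Y)

Computing all quantities:
H(X) = 1.0745, H(Y) = 1.0745, H(X,Y) = 2.1000
H(X|Y) = 1.0255, H(Y|X) = 1.0255

Verification:
H(X) - H(X|Y) = 1.0745 - 1.0255 = 0.0490
H(Y) - H(Y|X) = 1.0745 - 1.0255 = 0.0490
H(X) + H(Y) - H(X,Y) = 1.0745 + 1.0745 - 2.1000 = 0.0490

All forms give I(X;Y) = 0.0490 nats. ✓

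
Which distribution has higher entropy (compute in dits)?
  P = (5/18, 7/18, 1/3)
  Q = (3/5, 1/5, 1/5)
P

Computing entropies in dits:
H(P) = 0.4731
H(Q) = 0.4127

Distribution P has higher entropy.

Intuition: The distribution closer to uniform (more spread out) has higher entropy.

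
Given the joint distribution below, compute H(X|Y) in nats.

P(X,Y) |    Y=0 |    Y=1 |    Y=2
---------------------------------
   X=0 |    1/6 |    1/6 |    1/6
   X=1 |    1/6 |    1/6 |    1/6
0.6931 nats

Using the chain rule: H(X|Y) = H(X,Y) - H(Y)

First, compute H(X,Y) = 1.7918 nats

Marginal P(Y) = (1/3, 1/3, 1/3)
H(Y) = 1.0986 nats

H(X|Y) = H(X,Y) - H(Y) = 1.7918 - 1.0986 = 0.6931 nats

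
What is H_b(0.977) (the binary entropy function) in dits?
0.0476 dits

The binary entropy function is:
H(p) = -p log(p) - (1-p) log(1-p)

H(0.977) = -0.977 × log_10(0.977) - 0.023 × log_10(0.023)
H(0.977) = 0.0476 dits

Note: Binary entropy is maximized at p=0.5 (H=1 bit) and minimized at p=0 or p=1 (H=0).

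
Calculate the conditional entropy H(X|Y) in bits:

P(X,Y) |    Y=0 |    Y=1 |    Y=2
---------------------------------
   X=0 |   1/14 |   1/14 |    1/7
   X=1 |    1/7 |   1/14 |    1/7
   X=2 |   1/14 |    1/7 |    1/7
1.5364 bits

Using the chain rule: H(X|Y) = H(X,Y) - H(Y)

First, compute H(X,Y) = 3.0931 bits

Marginal P(Y) = (2/7, 2/7, 3/7)
H(Y) = 1.5567 bits

H(X|Y) = H(X,Y) - H(Y) = 3.0931 - 1.5567 = 1.5364 bits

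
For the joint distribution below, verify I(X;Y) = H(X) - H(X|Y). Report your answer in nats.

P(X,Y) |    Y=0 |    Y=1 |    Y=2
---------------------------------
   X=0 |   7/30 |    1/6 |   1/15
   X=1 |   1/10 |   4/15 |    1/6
I(X;Y) = 0.0590 nats

Mutual information has multiple equivalent forms:
- I(X;Y) = H(X) - H(X|Y)
- I(X;Y) = H(Y) - H(Y|X)
- I(X;Y) = H(X) + H(Y) - H(X,Y)

Computing all quantities:
H(X) = 0.6909, H(Y) = 1.0681, H(X,Y) = 1.7001
H(X|Y) = 0.6319, H(Y|X) = 1.0092

Verification:
H(X) - H(X|Y) = 0.6909 - 0.6319 = 0.0590
H(Y) - H(Y|X) = 1.0681 - 1.0092 = 0.0590
H(X) + H(Y) - H(X,Y) = 0.6909 + 1.0681 - 1.7001 = 0.0590

All forms give I(X;Y) = 0.0590 nats. ✓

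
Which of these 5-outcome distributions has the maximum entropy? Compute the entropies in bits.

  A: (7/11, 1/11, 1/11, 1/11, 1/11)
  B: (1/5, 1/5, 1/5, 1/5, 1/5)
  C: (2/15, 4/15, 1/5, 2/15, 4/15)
B

For a discrete distribution over n outcomes, entropy is maximized by the uniform distribution.

Computing entropies:
H(A) = 1.6729 bits
H(B) = 2.3219 bits
H(C) = 2.2566 bits

The uniform distribution (where all probabilities equal 1/5) achieves the maximum entropy of log_2(5) = 2.3219 bits.

Distribution B has the highest entropy.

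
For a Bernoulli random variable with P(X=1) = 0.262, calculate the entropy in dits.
0.2498 dits

The binary entropy function is:
H(p) = -p log(p) - (1-p) log(1-p)

H(0.262) = -0.262 × log_10(0.262) - 0.738 × log_10(0.738)
H(0.262) = 0.2498 dits

Note: Binary entropy is maximized at p=0.5 (H=1 bit) and minimized at p=0 or p=1 (H=0).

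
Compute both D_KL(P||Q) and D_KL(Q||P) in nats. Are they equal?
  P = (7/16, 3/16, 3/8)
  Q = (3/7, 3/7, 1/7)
D_KL(P||Q) = 0.2159, D_KL(Q||P) = 0.2076

KL divergence is not symmetric: D_KL(P||Q) ≠ D_KL(Q||P) in general.

D_KL(P||Q) = 0.2159 nats
D_KL(Q||P) = 0.2076 nats

No, they are not equal!

This asymmetry is why KL divergence is not a true distance metric.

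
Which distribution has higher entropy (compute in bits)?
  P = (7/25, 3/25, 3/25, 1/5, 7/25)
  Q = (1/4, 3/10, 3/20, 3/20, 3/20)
Q

Computing entropies in bits:
H(P) = 2.2270
H(Q) = 2.2527

Distribution Q has higher entropy.

Intuition: The distribution closer to uniform (more spread out) has higher entropy.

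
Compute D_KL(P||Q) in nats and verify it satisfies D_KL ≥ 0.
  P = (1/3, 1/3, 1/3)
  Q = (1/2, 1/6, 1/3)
0.0959 nats

KL divergence satisfies the Gibbs inequality: D_KL(P||Q) ≥ 0 for all distributions P, Q.

D_KL(P||Q) = Σ p(x) log(p(x)/q(x))
Term by term:
  x=0: 1/3 × log_e[(1/3)/(1/2)] = -0.1352
  x=1: 1/3 × log_e[(1/3)/(1/6)] = 0.2310
  x=2: 1/3 × log_e[(1/3)/(1/3)] = 0.0000
D_KL(P||Q) = 0.0959 nats

D_KL(P||Q) = 0.0959 ≥ 0 ✓

This non-negativity is a fundamental property: relative entropy cannot be negative because it measures how different Q is from P.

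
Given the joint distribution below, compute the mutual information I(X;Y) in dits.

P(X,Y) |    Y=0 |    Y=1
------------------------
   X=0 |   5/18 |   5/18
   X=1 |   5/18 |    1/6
0.0034 dits

Mutual information: I(X;Y) = H(X) + H(Y) - H(X,Y)

Marginals:
P(X) = (5/9, 4/9), H(X) = 0.2983 dits
P(Y) = (5/9, 4/9), H(Y) = 0.2983 dits

Joint entropy: H(X,Y) = 0.5933 dits

I(X;Y) = 0.2983 + 0.2983 - 0.5933 = 0.0034 dits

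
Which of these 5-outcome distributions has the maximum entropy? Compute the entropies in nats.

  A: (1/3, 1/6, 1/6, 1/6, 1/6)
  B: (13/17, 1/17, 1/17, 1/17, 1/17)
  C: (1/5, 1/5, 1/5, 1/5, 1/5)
C

For a discrete distribution over n outcomes, entropy is maximized by the uniform distribution.

Computing entropies:
H(A) = 1.5607 nats
H(B) = 0.8718 nats
H(C) = 1.6094 nats

The uniform distribution (where all probabilities equal 1/5) achieves the maximum entropy of log_e(5) = 1.6094 nats.

Distribution C has the highest entropy.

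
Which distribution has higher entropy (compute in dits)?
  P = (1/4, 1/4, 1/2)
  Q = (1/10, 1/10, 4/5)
P

Computing entropies in dits:
H(P) = 0.4515
H(Q) = 0.2775

Distribution P has higher entropy.

Intuition: The distribution closer to uniform (more spread out) has higher entropy.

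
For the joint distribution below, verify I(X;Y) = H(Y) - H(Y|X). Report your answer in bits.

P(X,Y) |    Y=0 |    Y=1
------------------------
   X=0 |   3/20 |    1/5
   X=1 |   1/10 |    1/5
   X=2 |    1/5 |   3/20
I(X;Y) = 0.0276 bits

Mutual information has multiple equivalent forms:
- I(X;Y) = H(X) - H(X|Y)
- I(X;Y) = H(Y) - H(Y|X)
- I(X;Y) = H(X) + H(Y) - H(X,Y)

Computing all quantities:
H(X) = 1.5813, H(Y) = 0.9928, H(X,Y) = 2.5464
H(X|Y) = 1.5537, H(Y|X) = 0.9651

Verification:
H(X) - H(X|Y) = 1.5813 - 1.5537 = 0.0276
H(Y) - H(Y|X) = 0.9928 - 0.9651 = 0.0276
H(X) + H(Y) - H(X,Y) = 1.5813 + 0.9928 - 2.5464 = 0.0276

All forms give I(X;Y) = 0.0276 bits. ✓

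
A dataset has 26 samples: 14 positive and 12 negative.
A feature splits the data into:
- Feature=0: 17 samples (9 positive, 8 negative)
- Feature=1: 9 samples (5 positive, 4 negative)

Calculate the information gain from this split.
0.0004 bits

Information Gain = H(Y) - H(Y|Feature)

Before split:
P(positive) = 14/26 = 0.5385
H(Y) = 0.9957 bits

After split:
Feature=0: H = 0.9975 bits (weight = 17/26)
Feature=1: H = 0.9911 bits (weight = 9/26)
H(Y|Feature) = (17/26)×0.9975 + (9/26)×0.9911 = 0.9953 bits

Information Gain = 0.9957 - 0.9953 = 0.0004 bits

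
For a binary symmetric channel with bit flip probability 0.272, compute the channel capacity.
0.1557 bits

For a binary symmetric channel (BSC) with error probability p:
Capacity C = 1 - H(p) bits per symbol

where H(p) = -p log₂(p) - (1-p) log₂(1-p) is the binary entropy function.

H(0.272) = 0.8443 bits
C = 1 - 0.8443 = 0.1557 bits per symbol

This means we can reliably transmit up to 0.1557 bits of information per channel use.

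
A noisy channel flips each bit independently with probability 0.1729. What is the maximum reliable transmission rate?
0.3357 bits

For a binary symmetric channel (BSC) with error probability p:
Capacity C = 1 - H(p) bits per symbol

where H(p) = -p log₂(p) - (1-p) log₂(1-p) is the binary entropy function.

H(0.1729) = 0.6643 bits
C = 1 - 0.6643 = 0.3357 bits per symbol

This means we can reliably transmit up to 0.3357 bits of information per channel use.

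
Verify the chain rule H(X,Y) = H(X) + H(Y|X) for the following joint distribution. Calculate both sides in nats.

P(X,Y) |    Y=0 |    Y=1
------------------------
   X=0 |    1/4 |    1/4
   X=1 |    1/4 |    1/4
H(X,Y) = 1.3863, H(X) = 0.6931, H(Y|X) = 0.6931 (all in nats)

Chain rule: H(X,Y) = H(X) + H(Y|X)

Left side — joint entropy directly:
H(X,Y) = -Σ p(x,y) log p(x,y) = 1.3863 nats

Right side — compute H(Y|X) from the conditional distributions:
P(X) = (1/2, 1/2), so H(X) = 0.6931 nats
H(Y|X) = Σ_x P(X=x) · H(Y|X=x):
  P(Y|X=0) = (1/2, 1/2), H(Y|X=0) = 0.6931, weight P(X=0) = 1/2
  P(Y|X=1) = (1/2, 1/2), H(Y|X=1) = 0.6931, weight P(X=1) = 1/2
H(Y|X) = 0.6931 nats

H(X) + H(Y|X) = 0.6931 + 0.6931 = 1.3863 nats

Both sides equal 1.3863 nats. ✓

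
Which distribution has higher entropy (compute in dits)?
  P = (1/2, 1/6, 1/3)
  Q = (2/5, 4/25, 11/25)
Q

Computing entropies in dits:
H(P) = 0.4392
H(Q) = 0.4434

Distribution Q has higher entropy.

Intuition: The distribution closer to uniform (more spread out) has higher entropy.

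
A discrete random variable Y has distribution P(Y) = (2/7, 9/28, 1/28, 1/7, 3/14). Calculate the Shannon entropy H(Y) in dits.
0.6297 dits

Shannon entropy is H(X) = -Σ p(x) log p(x).

For P = (2/7, 9/28, 1/28, 1/7, 3/14):
H = -2/7 × log_10(2/7) -9/28 × log_10(9/28) -1/28 × log_10(1/28) -1/7 × log_10(1/7) -3/14 × log_10(3/14)
H = 0.6297 dits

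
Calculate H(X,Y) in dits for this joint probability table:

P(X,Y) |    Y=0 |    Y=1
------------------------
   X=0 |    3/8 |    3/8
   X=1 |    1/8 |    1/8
0.5452 dits

Joint entropy is H(X,Y) = -Σ_{x,y} p(x,y) log p(x,y).

Summing over all non-zero entries:
H(X,Y) = -[3/8·log_10(3/8) + 3/8·log_10(3/8) + 1/8·log_10(1/8) + 1/8·log_10(1/8)]
H(X,Y) = 0.5452 dits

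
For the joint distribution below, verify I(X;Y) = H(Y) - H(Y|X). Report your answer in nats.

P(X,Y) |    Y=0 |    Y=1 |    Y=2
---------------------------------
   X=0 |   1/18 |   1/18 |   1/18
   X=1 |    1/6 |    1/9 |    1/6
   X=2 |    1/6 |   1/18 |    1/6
I(X;Y) = 0.0142 nats

Mutual information has multiple equivalent forms:
- I(X;Y) = H(X) - H(X|Y)
- I(X;Y) = H(Y) - H(Y|X)
- I(X;Y) = H(X) + H(Y) - H(X,Y)

Computing all quantities:
H(X) = 1.0263, H(Y) = 1.0688, H(X,Y) = 2.0809
H(X|Y) = 1.0121, H(Y|X) = 1.0546

Verification:
H(X) - H(X|Y) = 1.0263 - 1.0121 = 0.0142
H(Y) - H(Y|X) = 1.0688 - 1.0546 = 0.0142
H(X) + H(Y) - H(X,Y) = 1.0263 + 1.0688 - 2.0809 = 0.0142

All forms give I(X;Y) = 0.0142 nats. ✓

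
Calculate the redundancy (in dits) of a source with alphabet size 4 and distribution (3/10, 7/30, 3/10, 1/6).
0.0112 dits

Redundancy measures how far a source is from maximum entropy:
R = H_max - H(X)

Maximum entropy for 4 symbols: H_max = log_10(4) = 0.6021 dits
Actual entropy: H(X) = 0.5909 dits
Redundancy: R = 0.6021 - 0.5909 = 0.0112 dits

This redundancy represents potential for compression: the source could be compressed by 0.0112 dits per symbol.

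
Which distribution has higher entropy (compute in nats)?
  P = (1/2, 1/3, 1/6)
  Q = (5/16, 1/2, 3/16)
Q

Computing entropies in nats:
H(P) = 1.0114
H(Q) = 1.0239

Distribution Q has higher entropy.

Intuition: The distribution closer to uniform (more spread out) has higher entropy.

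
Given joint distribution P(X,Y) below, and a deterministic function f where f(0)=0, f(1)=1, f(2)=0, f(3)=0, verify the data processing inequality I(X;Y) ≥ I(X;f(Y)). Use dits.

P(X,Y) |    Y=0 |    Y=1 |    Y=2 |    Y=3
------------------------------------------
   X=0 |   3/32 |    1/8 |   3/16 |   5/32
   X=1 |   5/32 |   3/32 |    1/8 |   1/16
I(X;Y) = 0.0127, I(X;f(Y)) = 0.0000, inequality holds: 0.0127 ≥ 0.0000

Data Processing Inequality: For any Markov chain X → Y → Z, we have I(X;Y) ≥ I(X;Z).

Here Z = f(Y) is a deterministic function of Y, forming X → Y → Z.

Original I(X;Y) = 0.0127 dits

After applying f:
P(X,Z) where Z=f(Y):
- P(X,Z=0) = P(X,Y=0) + P(X,Y=2) + P(X,Y=3)
- P(X,Z=1) = P(X,Y=1)

I(X;Z) = I(X;f(Y)) = 0.0000 dits

Verification: 0.0127 ≥ 0.0000 ✓

Information cannot be created by processing; the function f can only lose information about X.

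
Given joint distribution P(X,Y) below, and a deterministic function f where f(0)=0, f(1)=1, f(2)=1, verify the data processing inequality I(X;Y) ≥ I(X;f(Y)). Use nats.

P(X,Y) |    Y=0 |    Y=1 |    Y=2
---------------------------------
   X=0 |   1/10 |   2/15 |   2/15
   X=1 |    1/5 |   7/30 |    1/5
I(X;Y) = 0.0015, I(X;f(Y)) = 0.0010, inequality holds: 0.0015 ≥ 0.0010

Data Processing Inequality: For any Markov chain X → Y → Z, we have I(X;Y) ≥ I(X;Z).

Here Z = f(Y) is a deterministic function of Y, forming X → Y → Z.

Original I(X;Y) = 0.0015 nats

After applying f:
P(X,Z) where Z=f(Y):
- P(X,Z=0) = P(X,Y=0)
- P(X,Z=1) = P(X,Y=1) + P(X,Y=2)

I(X;Z) = I(X;f(Y)) = 0.0010 nats

Verification: 0.0015 ≥ 0.0010 ✓

Information cannot be created by processing; the function f can only lose information about X.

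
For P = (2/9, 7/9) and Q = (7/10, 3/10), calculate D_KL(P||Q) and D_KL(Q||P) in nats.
D_KL(P||Q) = 0.4860, D_KL(Q||P) = 0.5174

KL divergence is not symmetric: D_KL(P||Q) ≠ D_KL(Q||P) in general.

D_KL(P||Q) = 0.4860 nats
D_KL(Q||P) = 0.5174 nats

No, they are not equal!

This asymmetry is why KL divergence is not a true distance metric.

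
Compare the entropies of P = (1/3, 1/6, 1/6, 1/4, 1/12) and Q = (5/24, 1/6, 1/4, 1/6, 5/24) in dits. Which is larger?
Q

Computing entropies in dits:
H(P) = 0.6589
H(Q) = 0.6937

Distribution Q has higher entropy.

Intuition: The distribution closer to uniform (more spread out) has higher entropy.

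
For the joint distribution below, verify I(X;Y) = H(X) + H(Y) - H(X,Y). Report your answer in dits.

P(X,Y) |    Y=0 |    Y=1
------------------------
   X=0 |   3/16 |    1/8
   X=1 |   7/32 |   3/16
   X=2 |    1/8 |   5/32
I(X;Y) = 0.0032 dits

Mutual information has multiple equivalent forms:
- I(X;Y) = H(X) - H(X|Y)
- I(X;Y) = H(Y) - H(Y|X)
- I(X;Y) = H(X) + H(Y) - H(X,Y)

Computing all quantities:
H(X) = 0.4717, H(Y) = 0.3002, H(X,Y) = 0.7687
H(X|Y) = 0.4686, H(Y|X) = 0.2970

Verification:
H(X) - H(X|Y) = 0.4717 - 0.4686 = 0.0032
H(Y) - H(Y|X) = 0.3002 - 0.2970 = 0.0032
H(X) + H(Y) - H(X,Y) = 0.4717 + 0.3002 - 0.7687 = 0.0032

All forms give I(X;Y) = 0.0032 dits. ✓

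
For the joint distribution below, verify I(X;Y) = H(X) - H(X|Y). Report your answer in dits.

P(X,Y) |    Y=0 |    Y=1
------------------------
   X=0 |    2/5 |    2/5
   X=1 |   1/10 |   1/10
I(X;Y) = 0.0000 dits

Mutual information has multiple equivalent forms:
- I(X;Y) = H(X) - H(X|Y)
- I(X;Y) = H(Y) - H(Y|X)
- I(X;Y) = H(X) + H(Y) - H(X,Y)

Computing all quantities:
H(X) = 0.2173, H(Y) = 0.3010, H(X,Y) = 0.5184
H(X|Y) = 0.2173, H(Y|X) = 0.3010

Verification:
H(X) - H(X|Y) = 0.2173 - 0.2173 = 0.0000
H(Y) - H(Y|X) = 0.3010 - 0.3010 = 0.0000
H(X) + H(Y) - H(X,Y) = 0.2173 + 0.3010 - 0.5184 = 0.0000

All forms give I(X;Y) = 0.0000 dits. ✓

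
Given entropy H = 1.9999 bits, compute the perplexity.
3.9997

Perplexity is 2^H (or exp(H) for natural log).

H = 1.9999 bits
Perplexity = 2^1.9999 = 3.9997

Interpretation: The model's uncertainty is equivalent to choosing uniformly among 4.0 options.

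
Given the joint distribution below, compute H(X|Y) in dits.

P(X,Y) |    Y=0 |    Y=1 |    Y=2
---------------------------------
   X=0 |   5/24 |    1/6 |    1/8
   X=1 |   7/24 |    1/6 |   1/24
0.2885 dits

Using the chain rule: H(X|Y) = H(X,Y) - H(Y)

First, compute H(X,Y) = 0.7278 dits

Marginal P(Y) = (1/2, 1/3, 1/6)
H(Y) = 0.4392 dits

H(X|Y) = H(X,Y) - H(Y) = 0.7278 - 0.4392 = 0.2885 dits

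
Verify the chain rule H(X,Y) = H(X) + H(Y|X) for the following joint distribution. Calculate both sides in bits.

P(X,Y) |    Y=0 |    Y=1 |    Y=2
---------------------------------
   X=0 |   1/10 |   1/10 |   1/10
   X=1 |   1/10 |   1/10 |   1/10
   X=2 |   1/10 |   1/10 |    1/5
H(X,Y) = 3.1219, H(X) = 1.5710, H(Y|X) = 1.5510 (all in bits)

Chain rule: H(X,Y) = H(X) + H(Y|X)

Left side — joint entropy directly:
H(X,Y) = -Σ p(x,y) log p(x,y) = 3.1219 bits

Right side — compute H(Y|X) from the conditional distributions:
P(X) = (3/10, 3/10, 2/5), so H(X) = 1.5710 bits
H(Y|X) = Σ_x P(X=x) · H(Y|X=x):
  P(Y|X=0) = (1/3, 1/3, 1/3), H(Y|X=0) = 1.5850, weight P(X=0) = 3/10
  P(Y|X=1) = (1/3, 1/3, 1/3), H(Y|X=1) = 1.5850, weight P(X=1) = 3/10
  P(Y|X=2) = (1/4, 1/4, 1/2), H(Y|X=2) = 1.5000, weight P(X=2) = 2/5
H(Y|X) = 1.5510 bits

H(X) + H(Y|X) = 1.5710 + 1.5510 = 3.1219 bits

Both sides equal 3.1219 bits. ✓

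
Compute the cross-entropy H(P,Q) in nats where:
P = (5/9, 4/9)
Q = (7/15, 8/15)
0.7028 nats

Cross-entropy: H(P,Q) = -Σ p(x) log q(x)

Alternatively: H(P,Q) = H(P) + D_KL(P||Q)
H(P) = 0.6870 nats
D_KL(P||Q) = 0.0158 nats

H(P,Q) = 0.6870 + 0.0158 = 0.7028 nats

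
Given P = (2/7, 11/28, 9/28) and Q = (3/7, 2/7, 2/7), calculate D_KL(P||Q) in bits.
0.0680 bits

KL divergence: D_KL(P||Q) = Σ p(x) log(p(x)/q(x))

Computing term by term:
  x=0: 2/7 × log_2[(2/7)/(3/7)] = 2/7 × -0.5850 = -0.1671
  x=1: 11/28 × log_2[(11/28)/(2/7)] = 11/28 × 0.4594 = 0.1805
  x=2: 9/28 × log_2[(9/28)/(2/7)] = 9/28 × 0.1699 = 0.0546

D_KL(P||Q) = 0.0680 bits

Note: KL divergence is always non-negative and equals 0 iff P = Q.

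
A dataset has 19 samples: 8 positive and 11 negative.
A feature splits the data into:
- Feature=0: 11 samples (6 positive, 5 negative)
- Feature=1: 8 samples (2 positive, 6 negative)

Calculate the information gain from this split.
0.0649 bits

Information Gain = H(Y) - H(Y|Feature)

Before split:
P(positive) = 8/19 = 0.4211
H(Y) = 0.9819 bits

After split:
Feature=0: H = 0.9940 bits (weight = 11/19)
Feature=1: H = 0.8113 bits (weight = 8/19)
H(Y|Feature) = (11/19)×0.9940 + (8/19)×0.8113 = 0.9171 bits

Information Gain = 0.9819 - 0.9171 = 0.0649 bits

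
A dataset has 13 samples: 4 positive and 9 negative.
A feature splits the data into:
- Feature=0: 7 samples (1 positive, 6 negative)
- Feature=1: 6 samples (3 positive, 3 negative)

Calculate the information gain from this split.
0.1104 bits

Information Gain = H(Y) - H(Y|Feature)

Before split:
P(positive) = 4/13 = 0.3077
H(Y) = 0.8905 bits

After split:
Feature=0: H = 0.5917 bits (weight = 7/13)
Feature=1: H = 1.0000 bits (weight = 6/13)
H(Y|Feature) = (7/13)×0.5917 + (6/13)×1.0000 = 0.7801 bits

Information Gain = 0.8905 - 0.7801 = 0.1104 bits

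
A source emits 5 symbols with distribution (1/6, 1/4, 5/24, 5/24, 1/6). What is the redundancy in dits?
0.0052 dits

Redundancy measures how far a source is from maximum entropy:
R = H_max - H(X)

Maximum entropy for 5 symbols: H_max = log_10(5) = 0.6990 dits
Actual entropy: H(X) = 0.6937 dits
Redundancy: R = 0.6990 - 0.6937 = 0.0052 dits

This redundancy represents potential for compression: the source could be compressed by 0.0052 dits per symbol.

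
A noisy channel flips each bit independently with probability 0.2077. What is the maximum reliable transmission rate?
0.2629 bits

For a binary symmetric channel (BSC) with error probability p:
Capacity C = 1 - H(p) bits per symbol

where H(p) = -p log₂(p) - (1-p) log₂(1-p) is the binary entropy function.

H(0.2077) = 0.7371 bits
C = 1 - 0.7371 = 0.2629 bits per symbol

This means we can reliably transmit up to 0.2629 bits of information per channel use.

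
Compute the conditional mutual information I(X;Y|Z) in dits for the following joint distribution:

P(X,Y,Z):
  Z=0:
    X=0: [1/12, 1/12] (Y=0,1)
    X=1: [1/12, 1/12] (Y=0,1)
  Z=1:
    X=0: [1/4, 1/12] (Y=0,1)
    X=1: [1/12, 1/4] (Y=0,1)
0.0379 dits

Conditional mutual information: I(X;Y|Z) = H(X|Z) + H(Y|Z) - H(X,Y|Z)

H(Z) = 0.2764
H(X,Z) = 0.5775 → H(X|Z) = 0.3010
H(Y,Z) = 0.5775 → H(Y|Z) = 0.3010
H(X,Y,Z) = 0.8406 → H(X,Y|Z) = 0.5642

I(X;Y|Z) = 0.3010 + 0.3010 - 0.5642 = 0.0379 dits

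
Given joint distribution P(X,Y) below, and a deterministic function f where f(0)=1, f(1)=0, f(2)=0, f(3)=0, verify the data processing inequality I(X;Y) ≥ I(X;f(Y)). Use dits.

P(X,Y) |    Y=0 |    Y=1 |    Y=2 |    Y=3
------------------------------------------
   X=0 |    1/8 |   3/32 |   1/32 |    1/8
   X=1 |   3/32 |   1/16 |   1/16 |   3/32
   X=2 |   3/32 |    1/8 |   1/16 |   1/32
I(X;Y) = 0.0207, I(X;f(Y)) = 0.0003, inequality holds: 0.0207 ≥ 0.0003

Data Processing Inequality: For any Markov chain X → Y → Z, we have I(X;Y) ≥ I(X;Z).

Here Z = f(Y) is a deterministic function of Y, forming X → Y → Z.

Original I(X;Y) = 0.0207 dits

After applying f:
P(X,Z) where Z=f(Y):
- P(X,Z=0) = P(X,Y=1) + P(X,Y=2) + P(X,Y=3)
- P(X,Z=1) = P(X,Y=0)

I(X;Z) = I(X;f(Y)) = 0.0003 dits

Verification: 0.0207 ≥ 0.0003 ✓

Information cannot be created by processing; the function f can only lose information about X.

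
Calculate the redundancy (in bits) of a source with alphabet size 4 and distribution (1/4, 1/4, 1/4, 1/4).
0.0000 bits

Redundancy measures how far a source is from maximum entropy:
R = H_max - H(X)

Maximum entropy for 4 symbols: H_max = log_2(4) = 2.0000 bits
Actual entropy: H(X) = 2.0000 bits
Redundancy: R = 2.0000 - 2.0000 = 0.0000 bits

This redundancy represents potential for compression: the source could be compressed by 0.0000 bits per symbol.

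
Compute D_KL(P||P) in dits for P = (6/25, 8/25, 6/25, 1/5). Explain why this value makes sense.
0.0000 dits

KL divergence satisfies the Gibbs inequality: D_KL(P||Q) ≥ 0 for all distributions P, Q.

D_KL(P||Q) = Σ p(x) log(p(x)/q(x))
Each term is p(x) × log_10(p(x)/p(x)) = p(x) × log_10(1) = 0, so the sum is 0.
D_KL(P||Q) = 0.0000 dits

When P = Q, the KL divergence is exactly 0, as there is no 'divergence' between identical distributions.

This non-negativity is a fundamental property: relative entropy cannot be negative because it measures how different Q is from P.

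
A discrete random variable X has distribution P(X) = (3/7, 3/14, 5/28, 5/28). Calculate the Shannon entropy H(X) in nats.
1.3085 nats

Shannon entropy is H(X) = -Σ p(x) log p(x).

For P = (3/7, 3/14, 5/28, 5/28):
H = -3/7 × log_e(3/7) -3/14 × log_e(3/14) -5/28 × log_e(5/28) -5/28 × log_e(5/28)
H = 1.3085 nats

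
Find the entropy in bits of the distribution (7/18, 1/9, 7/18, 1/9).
1.7642 bits

Shannon entropy is H(X) = -Σ p(x) log p(x).

For P = (7/18, 1/9, 7/18, 1/9):
H = -7/18 × log_2(7/18) -1/9 × log_2(1/9) -7/18 × log_2(7/18) -1/9 × log_2(1/9)
H = 1.7642 bits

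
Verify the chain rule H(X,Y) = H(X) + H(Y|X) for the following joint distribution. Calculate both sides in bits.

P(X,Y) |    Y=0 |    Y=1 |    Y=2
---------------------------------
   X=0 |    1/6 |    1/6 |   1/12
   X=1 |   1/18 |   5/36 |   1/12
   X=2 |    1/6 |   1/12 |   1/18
H(X,Y) = 3.0476, H(X) = 1.5622, H(Y|X) = 1.4854 (all in bits)

Chain rule: H(X,Y) = H(X) + H(Y|X)

Left side — joint entropy directly:
H(X,Y) = -Σ p(x,y) log p(x,y) = 3.0476 bits

Right side — compute H(Y|X) from the conditional distributions:
P(X) = (5/12, 5/18, 11/36), so H(X) = 1.5622 bits
H(Y|X) = Σ_x P(X=x) · H(Y|X=x):
  P(Y|X=0) = (2/5, 2/5, 1/5), H(Y|X=0) = 1.5219, weight P(X=0) = 5/12
  P(Y|X=1) = (1/5, 1/2, 3/10), H(Y|X=1) = 1.4855, weight P(X=1) = 5/18
  P(Y|X=2) = (6/11, 3/11, 2/11), H(Y|X=2) = 1.4354, weight P(X=2) = 11/36
H(Y|X) = 1.4854 bits

H(X) + H(Y|X) = 1.5622 + 1.4854 = 3.0476 bits

Both sides equal 3.0476 bits. ✓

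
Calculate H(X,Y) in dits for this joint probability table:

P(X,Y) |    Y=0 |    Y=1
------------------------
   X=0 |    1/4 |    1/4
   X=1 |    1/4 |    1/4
0.6021 dits

Joint entropy is H(X,Y) = -Σ_{x,y} p(x,y) log p(x,y).

Summing over all non-zero entries:
H(X,Y) = -[1/4·log_10(1/4) + 1/4·log_10(1/4) + 1/4·log_10(1/4) + 1/4·log_10(1/4)]
H(X,Y) = 0.6021 dits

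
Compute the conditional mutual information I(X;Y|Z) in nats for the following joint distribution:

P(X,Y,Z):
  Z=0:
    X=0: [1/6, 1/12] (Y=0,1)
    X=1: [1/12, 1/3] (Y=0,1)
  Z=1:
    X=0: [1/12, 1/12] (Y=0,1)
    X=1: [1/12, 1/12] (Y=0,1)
0.0734 nats

Conditional mutual information: I(X;Y|Z) = H(X|Z) + H(Y|Z) - H(X,Y|Z)

H(Z) = 0.6365
H(X,Z) = 1.3086 → H(X|Z) = 0.6721
H(Y,Z) = 1.3086 → H(Y|Z) = 0.6721
H(X,Y,Z) = 1.9073 → H(X,Y|Z) = 1.2708

I(X;Y|Z) = 0.6721 + 0.6721 - 1.2708 = 0.0734 nats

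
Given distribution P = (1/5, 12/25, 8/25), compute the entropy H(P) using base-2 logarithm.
1.4987 bits

Shannon entropy is H(X) = -Σ p(x) log p(x).

For P = (1/5, 12/25, 8/25):
H = -1/5 × log_2(1/5) -12/25 × log_2(12/25) -8/25 × log_2(8/25)
H = 1.4987 bits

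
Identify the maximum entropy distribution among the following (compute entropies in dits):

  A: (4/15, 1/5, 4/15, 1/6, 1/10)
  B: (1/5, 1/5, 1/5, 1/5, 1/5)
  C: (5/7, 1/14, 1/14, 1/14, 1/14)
B

For a discrete distribution over n outcomes, entropy is maximized by the uniform distribution.

Computing entropies:
H(A) = 0.6756 dits
H(B) = 0.6990 dits
H(C) = 0.4318 dits

The uniform distribution (where all probabilities equal 1/5) achieves the maximum entropy of log_10(5) = 0.6990 dits.

Distribution B has the highest entropy.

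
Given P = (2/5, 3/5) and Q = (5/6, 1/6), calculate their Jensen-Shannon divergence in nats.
0.1039 nats

Jensen-Shannon divergence is:
JSD(P||Q) = 0.5 × D_KL(P||M) + 0.5 × D_KL(Q||M)
where M = 0.5 × (P + Q) is the mixture distribution.

M = 0.5 × (2/5, 3/5) + 0.5 × (5/6, 1/6) = (0.616667, 0.383333)

D_KL(P||M) = 0.0957 nats
D_KL(Q||M) = 0.1121 nats

JSD(P||Q) = 0.5 × 0.0957 + 0.5 × 0.1121 = 0.1039 nats

Unlike KL divergence, JSD is symmetric and bounded: 0 ≤ JSD ≤ log(2).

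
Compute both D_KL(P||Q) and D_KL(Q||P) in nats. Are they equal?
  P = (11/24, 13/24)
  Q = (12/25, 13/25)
D_KL(P||Q) = 0.0009, D_KL(Q||P) = 0.0009

KL divergence is not symmetric: D_KL(P||Q) ≠ D_KL(Q||P) in general.

D_KL(P||Q) = 0.0009 nats
D_KL(Q||P) = 0.0009 nats

In this case they happen to be equal (to 4 decimal places).

This asymmetry is why KL divergence is not a true distance metric.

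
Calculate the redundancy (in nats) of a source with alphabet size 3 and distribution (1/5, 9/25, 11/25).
0.0477 nats

Redundancy measures how far a source is from maximum entropy:
R = H_max - H(X)

Maximum entropy for 3 symbols: H_max = log_e(3) = 1.0986 nats
Actual entropy: H(X) = 1.0509 nats
Redundancy: R = 1.0986 - 1.0509 = 0.0477 nats

This redundancy represents potential for compression: the source could be compressed by 0.0477 nats per symbol.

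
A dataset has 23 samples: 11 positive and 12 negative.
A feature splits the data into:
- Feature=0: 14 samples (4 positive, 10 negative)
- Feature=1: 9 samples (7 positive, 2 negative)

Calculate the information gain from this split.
0.1742 bits

Information Gain = H(Y) - H(Y|Feature)

Before split:
P(positive) = 11/23 = 0.4783
H(Y) = 0.9986 bits

After split:
Feature=0: H = 0.8631 bits (weight = 14/23)
Feature=1: H = 0.7642 bits (weight = 9/23)
H(Y|Feature) = (14/23)×0.8631 + (9/23)×0.7642 = 0.8244 bits

Information Gain = 0.9986 - 0.8244 = 0.1742 bits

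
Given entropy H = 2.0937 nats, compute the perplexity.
8.1149

Perplexity is e^H (or exp(H) for natural log).

H = 2.0937 nats
Perplexity = e^2.0937 = 8.1149

Interpretation: The model's uncertainty is equivalent to choosing uniformly among 8.1 options.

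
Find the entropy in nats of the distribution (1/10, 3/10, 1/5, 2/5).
1.2799 nats

Shannon entropy is H(X) = -Σ p(x) log p(x).

For P = (1/10, 3/10, 1/5, 2/5):
H = -1/10 × log_e(1/10) -3/10 × log_e(3/10) -1/5 × log_e(1/5) -2/5 × log_e(2/5)
H = 1.2799 nats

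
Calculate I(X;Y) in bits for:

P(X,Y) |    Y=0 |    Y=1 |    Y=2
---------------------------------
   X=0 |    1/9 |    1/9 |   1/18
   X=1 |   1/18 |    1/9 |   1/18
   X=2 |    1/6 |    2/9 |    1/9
0.0092 bits

Mutual information: I(X;Y) = H(X) + H(Y) - H(X,Y)

Marginals:
P(X) = (5/18, 2/9, 1/2), H(X) = 1.4955 bits
P(Y) = (1/3, 4/9, 2/9), H(Y) = 1.5305 bits

Joint entropy: H(X,Y) = 3.0169 bits

I(X;Y) = 1.4955 + 1.5305 - 3.0169 = 0.0092 bits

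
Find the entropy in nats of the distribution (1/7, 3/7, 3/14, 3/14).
1.3013 nats

Shannon entropy is H(X) = -Σ p(x) log p(x).

For P = (1/7, 3/7, 3/14, 3/14):
H = -1/7 × log_e(1/7) -3/7 × log_e(3/7) -3/14 × log_e(3/14) -3/14 × log_e(3/14)
H = 1.3013 nats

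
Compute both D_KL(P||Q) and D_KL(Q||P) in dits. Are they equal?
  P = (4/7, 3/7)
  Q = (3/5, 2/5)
D_KL(P||Q) = 0.0007, D_KL(Q||P) = 0.0007

KL divergence is not symmetric: D_KL(P||Q) ≠ D_KL(Q||P) in general.

D_KL(P||Q) = 0.0007 dits
D_KL(Q||P) = 0.0007 dits

In this case they happen to be equal (to 4 decimal places).

This asymmetry is why KL divergence is not a true distance metric.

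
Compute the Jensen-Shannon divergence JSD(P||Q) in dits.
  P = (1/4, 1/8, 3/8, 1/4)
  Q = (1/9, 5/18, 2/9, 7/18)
0.0200 dits

Jensen-Shannon divergence is:
JSD(P||Q) = 0.5 × D_KL(P||M) + 0.5 × D_KL(Q||M)
where M = 0.5 × (P + Q) is the mixture distribution.

M = 0.5 × (1/4, 1/8, 3/8, 1/4) + 0.5 × (1/9, 5/18, 2/9, 7/18) = (0.180556, 0.201389, 0.298611, 0.319444)

D_KL(P||M) = 0.0199 dits
D_KL(Q||M) = 0.0201 dits

JSD(P||Q) = 0.5 × 0.0199 + 0.5 × 0.0201 = 0.0200 dits

Unlike KL divergence, JSD is symmetric and bounded: 0 ≤ JSD ≤ log(2).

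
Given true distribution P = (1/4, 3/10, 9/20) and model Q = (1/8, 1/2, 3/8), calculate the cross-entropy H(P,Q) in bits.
1.6868 bits

Cross-entropy: H(P,Q) = -Σ p(x) log q(x)

Alternatively: H(P,Q) = H(P) + D_KL(P||Q)
H(P) = 1.5395 bits
D_KL(P||Q) = 0.1473 bits

H(P,Q) = 1.5395 + 0.1473 = 1.6868 bits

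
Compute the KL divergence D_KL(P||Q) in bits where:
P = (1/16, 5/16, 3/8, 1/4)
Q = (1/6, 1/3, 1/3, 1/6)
0.0924 bits

KL divergence: D_KL(P||Q) = Σ p(x) log(p(x)/q(x))

Computing term by term:
  x=0: 1/16 × log_2[(1/16)/(1/6)] = 1/16 × -1.4150 = -0.0884
  x=1: 5/16 × log_2[(5/16)/(1/3)] = 5/16 × -0.0931 = -0.0291
  x=2: 3/8 × log_2[(3/8)/(1/3)] = 3/8 × 0.1699 = 0.0637
  x=3: 1/4 × log_2[(1/4)/(1/6)] = 1/4 × 0.5850 = 0.1462

D_KL(P||Q) = 0.0924 bits

Note: KL divergence is always non-negative and equals 0 iff P = Q.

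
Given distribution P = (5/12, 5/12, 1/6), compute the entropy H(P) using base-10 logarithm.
0.4465 dits

Shannon entropy is H(X) = -Σ p(x) log p(x).

For P = (5/12, 5/12, 1/6):
H = -5/12 × log_10(5/12) -5/12 × log_10(5/12) -1/6 × log_10(1/6)
H = 0.4465 dits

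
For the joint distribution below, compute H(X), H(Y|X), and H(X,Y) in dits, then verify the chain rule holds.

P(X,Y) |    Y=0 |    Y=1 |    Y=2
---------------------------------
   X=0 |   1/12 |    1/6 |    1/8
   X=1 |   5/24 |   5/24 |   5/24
H(X,Y) = 0.7583, H(X) = 0.2873, H(Y|X) = 0.4710 (all in dits)

Chain rule: H(X,Y) = H(X) + H(Y|X)

Left side — joint entropy directly:
H(X,Y) = -Σ p(x,y) log p(x,y) = 0.7583 dits

Right side — compute H(Y|X) from the conditional distributions:
P(X) = (3/8, 5/8), so H(X) = 0.2873 dits
H(Y|X) = Σ_x P(X=x) · H(Y|X=x):
  P(Y|X=0) = (2/9, 4/9, 1/3), H(Y|X=0) = 0.4607, weight P(X=0) = 3/8
  P(Y|X=1) = (1/3, 1/3, 1/3), H(Y|X=1) = 0.4771, weight P(X=1) = 5/8
H(Y|X) = 0.4710 dits

H(X) + H(Y|X) = 0.2873 + 0.4710 = 0.7583 dits

Both sides equal 0.7583 dits. ✓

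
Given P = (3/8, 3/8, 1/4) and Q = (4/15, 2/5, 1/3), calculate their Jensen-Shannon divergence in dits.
0.0034 dits

Jensen-Shannon divergence is:
JSD(P||Q) = 0.5 × D_KL(P||M) + 0.5 × D_KL(Q||M)
where M = 0.5 × (P + Q) is the mixture distribution.

M = 0.5 × (3/8, 3/8, 1/4) + 0.5 × (4/15, 2/5, 1/3) = (0.320833, 0.3875, 7/24)

D_KL(P||M) = 0.0033 dits
D_KL(Q||M) = 0.0034 dits

JSD(P||Q) = 0.5 × 0.0033 + 0.5 × 0.0034 = 0.0034 dits

Unlike KL divergence, JSD is symmetric and bounded: 0 ≤ JSD ≤ log(2).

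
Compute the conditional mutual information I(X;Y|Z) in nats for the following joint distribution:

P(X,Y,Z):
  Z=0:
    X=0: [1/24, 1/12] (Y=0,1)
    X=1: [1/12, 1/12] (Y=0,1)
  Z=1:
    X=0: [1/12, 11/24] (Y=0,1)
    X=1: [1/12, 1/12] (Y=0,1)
0.0425 nats

Conditional mutual information: I(X;Y|Z) = H(X|Z) + H(Y|Z) - H(X,Y|Z)

H(Z) = 0.6036
H(X,Z) = 1.1893 → H(X|Z) = 0.5856
H(Y,Z) = 1.1893 → H(Y|Z) = 0.5856
H(X,Y,Z) = 1.7324 → H(X,Y|Z) = 1.1288

I(X;Y|Z) = 0.5856 + 0.5856 - 1.1288 = 0.0425 nats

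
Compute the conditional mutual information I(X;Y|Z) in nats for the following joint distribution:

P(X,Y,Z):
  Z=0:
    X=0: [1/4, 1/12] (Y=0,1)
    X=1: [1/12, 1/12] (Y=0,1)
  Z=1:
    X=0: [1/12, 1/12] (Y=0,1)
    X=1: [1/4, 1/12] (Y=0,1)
0.0306 nats

Conditional mutual information: I(X;Y|Z) = H(X|Z) + H(Y|Z) - H(X,Y|Z)

H(Z) = 0.6931
H(X,Z) = 1.3297 → H(X|Z) = 0.6365
H(Y,Z) = 1.3297 → H(Y|Z) = 0.6365
H(X,Y,Z) = 1.9356 → H(X,Y|Z) = 1.2425

I(X;Y|Z) = 0.6365 + 0.6365 - 1.2425 = 0.0306 nats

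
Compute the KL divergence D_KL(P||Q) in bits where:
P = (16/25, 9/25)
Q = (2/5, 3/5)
0.1687 bits

KL divergence: D_KL(P||Q) = Σ p(x) log(p(x)/q(x))

Computing term by term:
  x=0: 16/25 × log_2[(16/25)/(2/5)] = 16/25 × 0.6781 = 0.4340
  x=1: 9/25 × log_2[(9/25)/(3/5)] = 9/25 × -0.7370 = -0.2653

D_KL(P||Q) = 0.1687 bits

Note: KL divergence is always non-negative and equals 0 iff P = Q.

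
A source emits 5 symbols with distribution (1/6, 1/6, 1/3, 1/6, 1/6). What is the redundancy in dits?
0.0212 dits

Redundancy measures how far a source is from maximum entropy:
R = H_max - H(X)

Maximum entropy for 5 symbols: H_max = log_10(5) = 0.6990 dits
Actual entropy: H(X) = 0.6778 dits
Redundancy: R = 0.6990 - 0.6778 = 0.0212 dits

This redundancy represents potential for compression: the source could be compressed by 0.0212 dits per symbol.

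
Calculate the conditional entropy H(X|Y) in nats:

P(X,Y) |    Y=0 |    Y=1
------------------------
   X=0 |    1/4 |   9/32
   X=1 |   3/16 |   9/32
0.6887 nats

Using the chain rule: H(X|Y) = H(X,Y) - H(Y)

First, compute H(X,Y) = 1.3740 nats

Marginal P(Y) = (7/16, 9/16)
H(Y) = 0.6853 nats

H(X|Y) = H(X,Y) - H(Y) = 1.3740 - 0.6853 = 0.6887 nats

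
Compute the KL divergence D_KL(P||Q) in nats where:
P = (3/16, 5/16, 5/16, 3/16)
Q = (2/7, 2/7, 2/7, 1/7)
0.0280 nats

KL divergence: D_KL(P||Q) = Σ p(x) log(p(x)/q(x))

Computing term by term:
  x=0: 3/16 × log_e[(3/16)/(2/7)] = 3/16 × -0.4212 = -0.0790
  x=1: 5/16 × log_e[(5/16)/(2/7)] = 5/16 × 0.0896 = 0.0280
  x=2: 5/16 × log_e[(5/16)/(2/7)] = 5/16 × 0.0896 = 0.0280
  x=3: 3/16 × log_e[(3/16)/(1/7)] = 3/16 × 0.2719 = 0.0510

D_KL(P||Q) = 0.0280 nats

Note: KL divergence is always non-negative and equals 0 iff P = Q.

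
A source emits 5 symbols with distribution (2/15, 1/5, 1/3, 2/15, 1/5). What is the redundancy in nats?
0.0622 nats

Redundancy measures how far a source is from maximum entropy:
R = H_max - H(X)

Maximum entropy for 5 symbols: H_max = log_e(5) = 1.6094 nats
Actual entropy: H(X) = 1.5473 nats
Redundancy: R = 1.6094 - 1.5473 = 0.0622 nats

This redundancy represents potential for compression: the source could be compressed by 0.0622 nats per symbol.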